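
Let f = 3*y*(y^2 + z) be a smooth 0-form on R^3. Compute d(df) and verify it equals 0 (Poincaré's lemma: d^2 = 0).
d(df) = 0

Step 1: df = sum_i (∂f/∂x_i) dx_i = (0) dx + (9*y^2 + 3*z) dy + (3*y) dz.
Step 2: Apply d again. Using the 1-form formula, the coefficient of dx ∧ dy in d(df) is ∂^2 f/∂x ∂y - ∂^2 f/∂y ∂x = (0) - (0) = 0 (equality of mixed partials for smooth f).
Similarly for dx ∧ dz and dy ∧ dz — all coefficients vanish. So d(df) = 0.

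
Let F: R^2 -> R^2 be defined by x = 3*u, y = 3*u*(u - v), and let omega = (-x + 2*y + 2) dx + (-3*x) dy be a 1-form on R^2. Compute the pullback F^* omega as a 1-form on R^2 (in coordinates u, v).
F^* omega = (-36*u^2 + 9*u*v - 9*u + 6) du + (27*u^2) dv

Using F^*(f dg) = (f ∘ F) d(g ∘ F), substitute each coordinate x_i by F_i(u, v) in f_i, and replace dx_i by d F_i = (∂F_i/∂u) du + (∂F_i/∂v) dv.
  For the x component: f_1(F) = 6*u^2 - 6*u*v - 3*u + 2; d F_1 = (3) du + (0) dv
  For the y component: f_2(F) = -9*u; d F_2 = (6*u - 3*v) du + (-3*u) dv
Combining and collecting du, dv coefficients:
  coeff of du: -36*u^2 + 9*u*v - 9*u + 6
  coeff of dv: 27*u^2
F^* omega = (-36*u^2 + 9*u*v - 9*u + 6) du + (27*u^2) dv.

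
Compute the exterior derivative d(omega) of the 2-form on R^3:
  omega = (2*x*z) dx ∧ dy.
d(omega) = (2*x) dx ∧ dy ∧ dz

For a 2-form omega = sum_{i<j} g_{ij} dx_i ∧ dx_j, the exterior derivative is
  d(omega) = sum_{i<j} d(g_{ij}) ∧ dx_i ∧ dx_j = sum_{i<j, k} (∂g_{ij}/∂x_k) dx_k ∧ dx_i ∧ dx_j.
Expand each term, using dx_k ∧ dx_i ∧ dx_j = sgn(permutation) dx_{(a)} ∧ dx_{(b)} ∧ dx_{(c)} with (a < b < c) sorted:
  d(2*x*z) includes (∂/∂z)(2*x*z) dz = (2*x) dz, which multiplied by dx ∧ dy gives (2*x) dx ∧ dy ∧ dz
Collecting like 3-forms: d(omega) = (2*x) dx ∧ dy ∧ dz.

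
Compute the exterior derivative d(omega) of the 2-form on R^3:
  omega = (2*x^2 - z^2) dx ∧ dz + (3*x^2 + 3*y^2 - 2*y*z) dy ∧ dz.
d(omega) = (6*x) dx ∧ dy ∧ dz

For a 2-form omega = sum_{i<j} g_{ij} dx_i ∧ dx_j, the exterior derivative is
  d(omega) = sum_{i<j} d(g_{ij}) ∧ dx_i ∧ dx_j = sum_{i<j, k} (∂g_{ij}/∂x_k) dx_k ∧ dx_i ∧ dx_j.
Expand each term, using dx_k ∧ dx_i ∧ dx_j = sgn(permutation) dx_{(a)} ∧ dx_{(b)} ∧ dx_{(c)} with (a < b < c) sorted:
  d(3*x^2 + 3*y^2 - 2*y*z) includes (∂/∂x)(3*x^2 + 3*y^2 - 2*y*z) dx = (6*x) dx, which multiplied by dy ∧ dz gives (6*x) dx ∧ dy ∧ dz
Collecting like 3-forms: d(omega) = (6*x) dx ∧ dy ∧ dz.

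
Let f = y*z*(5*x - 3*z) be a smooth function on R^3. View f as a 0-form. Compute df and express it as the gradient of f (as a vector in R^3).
df = (5*y*z) dx + (z*(5*x - 3*z)) dy + (y*(5*x - 6*z)) dz; grad f = (5*y*z, z*(5*x - 3*z), y*(5*x - 6*z))

For a 0-form f, d f = (∂f/∂x) dx + (∂f/∂y) dy + (∂f/∂z) dz. The components of the vector representation are exactly the entries of grad f in Cartesian coordinates:
  ∂f/∂x = 5*y*z
  ∂f/∂y = z*(5*x - 3*z)
  ∂f/∂z = y*(5*x - 6*z).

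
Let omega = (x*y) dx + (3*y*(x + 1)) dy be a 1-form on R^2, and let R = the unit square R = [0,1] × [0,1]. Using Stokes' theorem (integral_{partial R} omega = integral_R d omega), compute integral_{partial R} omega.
integral_(partial R) omega = 1

Stokes: integral_partial_R omega = integral_R d omega with d omega = (∂Q/∂x - ∂P/∂y) dx ∧ dy.
  ∂Q/∂x = 3*y
  ∂P/∂y = x
  integrand = ∂Q/∂x - ∂P/∂y = -x + 3*y.
Integrating over R: integral_0^1 integral_0^1 (-x + 3*y) dx dy = 1.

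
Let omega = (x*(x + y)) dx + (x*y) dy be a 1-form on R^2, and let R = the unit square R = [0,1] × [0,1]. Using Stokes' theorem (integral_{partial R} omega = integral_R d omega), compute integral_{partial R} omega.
integral_(partial R) omega = 0

Stokes: integral_partial_R omega = integral_R d omega with d omega = (∂Q/∂x - ∂P/∂y) dx ∧ dy.
  ∂Q/∂x = y
  ∂P/∂y = x
  integrand = ∂Q/∂x - ∂P/∂y = -x + y.
Integrating over R: integral_0^1 integral_0^1 (-x + y) dx dy = 0.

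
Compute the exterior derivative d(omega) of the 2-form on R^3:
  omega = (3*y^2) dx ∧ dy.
d(omega) = 0

For a 2-form omega = sum_{i<j} g_{ij} dx_i ∧ dx_j, the exterior derivative is
  d(omega) = sum_{i<j} d(g_{ij}) ∧ dx_i ∧ dx_j = sum_{i<j, k} (∂g_{ij}/∂x_k) dx_k ∧ dx_i ∧ dx_j.
Expand each term, using dx_k ∧ dx_i ∧ dx_j = sgn(permutation) dx_{(a)} ∧ dx_{(b)} ∧ dx_{(c)} with (a < b < c) sorted:

Collecting like 3-forms: d(omega) = 0.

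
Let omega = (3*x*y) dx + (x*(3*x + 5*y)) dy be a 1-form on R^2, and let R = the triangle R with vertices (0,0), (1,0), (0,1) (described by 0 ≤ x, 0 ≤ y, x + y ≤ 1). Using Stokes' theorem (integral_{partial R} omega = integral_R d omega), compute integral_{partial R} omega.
integral_(partial R) omega = 4/3

Stokes: integral_partial_R omega = integral_R d omega with d omega = (∂Q/∂x - ∂P/∂y) dx ∧ dy.
  ∂Q/∂x = 6*x + 5*y
  ∂P/∂y = 3*x
  integrand = ∂Q/∂x - ∂P/∂y = 3*x + 5*y.
Integrating over R: integral_0^1 integral_0^{1-x} (3*x + 5*y) dy dx = 4/3.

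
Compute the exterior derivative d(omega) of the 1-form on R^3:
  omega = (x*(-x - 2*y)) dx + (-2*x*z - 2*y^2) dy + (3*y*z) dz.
d(omega) = (2*x - 2*z) dx ∧ dy + (2*x + 3*z) dy ∧ dz

For a 1-form omega = sum_i f_i dx_i, the exterior derivative is
  d(omega) = sum_{i < j} (∂f_j/∂x_i - ∂f_i/∂x_j) dx_i ∧ dx_j.
  coefficient of dx ∧ dy: ∂f_2/∂x - ∂f_1/∂y = ∂(-2*x*z - 2*y^2)/∂x - ∂(x*(-x - 2*y))/∂y = 2*x - 2*z
  coefficient of dy ∧ dz: ∂f_3/∂y - ∂f_2/∂z = ∂(3*y*z)/∂y - ∂(-2*x*z - 2*y^2)/∂z = 2*x + 3*z
Assembling: d(omega) = (2*x - 2*z) dx ∧ dy + (2*x + 3*z) dy ∧ dz.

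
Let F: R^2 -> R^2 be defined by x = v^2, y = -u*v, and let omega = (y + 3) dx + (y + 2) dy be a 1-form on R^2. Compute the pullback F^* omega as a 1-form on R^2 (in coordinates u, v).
F^* omega = (v*(u*v - 2)) du + (u^2*v - 2*u*v^2 - 2*u + 6*v) dv

Using F^*(f dg) = (f ∘ F) d(g ∘ F), substitute each coordinate x_i by F_i(u, v) in f_i, and replace dx_i by d F_i = (∂F_i/∂u) du + (∂F_i/∂v) dv.
  For the x component: f_1(F) = -u*v + 3; d F_1 = (0) du + (2*v) dv
  For the y component: f_2(F) = -u*v + 2; d F_2 = (-v) du + (-u) dv
Combining and collecting du, dv coefficients:
  coeff of du: v*(u*v - 2)
  coeff of dv: u^2*v - 2*u*v^2 - 2*u + 6*v
F^* omega = (v*(u*v - 2)) du + (u^2*v - 2*u*v^2 - 2*u + 6*v) dv.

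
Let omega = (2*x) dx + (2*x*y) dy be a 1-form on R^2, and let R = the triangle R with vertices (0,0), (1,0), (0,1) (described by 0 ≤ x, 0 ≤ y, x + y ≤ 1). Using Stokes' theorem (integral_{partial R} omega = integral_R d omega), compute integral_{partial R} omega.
integral_(partial R) omega = 1/3

Stokes: integral_partial_R omega = integral_R d omega with d omega = (∂Q/∂x - ∂P/∂y) dx ∧ dy.
  ∂Q/∂x = 2*y
  ∂P/∂y = 0
  integrand = ∂Q/∂x - ∂P/∂y = 2*y.
Integrating over R: integral_0^1 integral_0^{1-x} (2*y) dy dx = 1/3.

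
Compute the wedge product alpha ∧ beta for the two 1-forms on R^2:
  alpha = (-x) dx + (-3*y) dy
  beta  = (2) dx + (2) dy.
alpha ∧ beta = (-2*x + 6*y) dx ∧ dy

Distribute the wedge, using dx_i ∧ dx_j = -dx_j ∧ dx_i and dx_i ∧ dx_i = 0. For each pair (i, j) with i < j, the coefficient of dx_i ∧ dx_j in alpha ∧ beta is (alpha_i * beta_j - alpha_j * beta_i). Collecting: alpha ∧ beta = (-2*x + 6*y) dx ∧ dy.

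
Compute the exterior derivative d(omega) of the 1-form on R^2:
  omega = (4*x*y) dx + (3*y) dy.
d(omega) = (-4*x) dx ∧ dy

For a 1-form omega = sum_i f_i dx_i, the exterior derivative is
  d(omega) = sum_{i < j} (∂f_j/∂x_i - ∂f_i/∂x_j) dx_i ∧ dx_j.
  coefficient of dx ∧ dy: ∂f_2/∂x - ∂f_1/∂y = ∂(3*y)/∂x - ∂(4*x*y)/∂y = -4*x
Assembling: d(omega) = (-4*x) dx ∧ dy.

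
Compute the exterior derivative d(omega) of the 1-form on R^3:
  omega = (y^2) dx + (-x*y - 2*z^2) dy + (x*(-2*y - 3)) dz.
d(omega) = (-3*y) dx ∧ dy + (-2*y - 3) dx ∧ dz + (-2*x + 4*z) dy ∧ dz

For a 1-form omega = sum_i f_i dx_i, the exterior derivative is
  d(omega) = sum_{i < j} (∂f_j/∂x_i - ∂f_i/∂x_j) dx_i ∧ dx_j.
  coefficient of dx ∧ dy: ∂f_2/∂x - ∂f_1/∂y = ∂(-x*y - 2*z^2)/∂x - ∂(y^2)/∂y = -3*y
  coefficient of dx ∧ dz: ∂f_3/∂x - ∂f_1/∂z = ∂(x*(-2*y - 3))/∂x - ∂(y^2)/∂z = -2*y - 3
  coefficient of dy ∧ dz: ∂f_3/∂y - ∂f_2/∂z = ∂(x*(-2*y - 3))/∂y - ∂(-x*y - 2*z^2)/∂z = -2*x + 4*z
Assembling: d(omega) = (-3*y) dx ∧ dy + (-2*y - 3) dx ∧ dz + (-2*x + 4*z) dy ∧ dz.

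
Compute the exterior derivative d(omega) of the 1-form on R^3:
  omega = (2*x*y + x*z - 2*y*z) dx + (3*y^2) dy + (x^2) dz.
d(omega) = (-2*x + 2*z) dx ∧ dy + (x + 2*y) dx ∧ dz

For a 1-form omega = sum_i f_i dx_i, the exterior derivative is
  d(omega) = sum_{i < j} (∂f_j/∂x_i - ∂f_i/∂x_j) dx_i ∧ dx_j.
  coefficient of dx ∧ dy: ∂f_2/∂x - ∂f_1/∂y = ∂(3*y^2)/∂x - ∂(2*x*y + x*z - 2*y*z)/∂y = -2*x + 2*z
  coefficient of dx ∧ dz: ∂f_3/∂x - ∂f_1/∂z = ∂(x^2)/∂x - ∂(2*x*y + x*z - 2*y*z)/∂z = x + 2*y
Assembling: d(omega) = (-2*x + 2*z) dx ∧ dy + (x + 2*y) dx ∧ dz.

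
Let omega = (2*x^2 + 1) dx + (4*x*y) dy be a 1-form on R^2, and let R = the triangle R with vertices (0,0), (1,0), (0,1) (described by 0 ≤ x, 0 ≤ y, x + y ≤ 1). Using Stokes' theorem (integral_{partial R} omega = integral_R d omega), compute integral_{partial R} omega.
integral_(partial R) omega = 2/3

Stokes: integral_partial_R omega = integral_R d omega with d omega = (∂Q/∂x - ∂P/∂y) dx ∧ dy.
  ∂Q/∂x = 4*y
  ∂P/∂y = 0
  integrand = ∂Q/∂x - ∂P/∂y = 4*y.
Integrating over R: integral_0^1 integral_0^{1-x} (4*y) dy dx = 2/3.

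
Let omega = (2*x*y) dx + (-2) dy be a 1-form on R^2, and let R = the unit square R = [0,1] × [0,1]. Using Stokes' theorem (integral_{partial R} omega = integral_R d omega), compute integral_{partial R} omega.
integral_(partial R) omega = -1

Stokes: integral_partial_R omega = integral_R d omega with d omega = (∂Q/∂x - ∂P/∂y) dx ∧ dy.
  ∂Q/∂x = 0
  ∂P/∂y = 2*x
  integrand = ∂Q/∂x - ∂P/∂y = -2*x.
Integrating over R: integral_0^1 integral_0^1 (-2*x) dx dy = -1.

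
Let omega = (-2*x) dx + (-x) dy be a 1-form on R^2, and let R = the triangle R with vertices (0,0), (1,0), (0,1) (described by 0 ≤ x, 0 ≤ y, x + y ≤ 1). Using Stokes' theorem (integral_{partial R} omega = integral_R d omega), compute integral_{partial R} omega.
integral_(partial R) omega = -1/2

Stokes: integral_partial_R omega = integral_R d omega with d omega = (∂Q/∂x - ∂P/∂y) dx ∧ dy.
  ∂Q/∂x = -1
  ∂P/∂y = 0
  integrand = ∂Q/∂x - ∂P/∂y = -1.
Integrating over R: integral_0^1 integral_0^{1-x} (-1) dy dx = -1/2.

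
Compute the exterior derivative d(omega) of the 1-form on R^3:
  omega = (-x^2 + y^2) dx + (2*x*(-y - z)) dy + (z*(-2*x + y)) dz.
d(omega) = (-4*y - 2*z) dx ∧ dy + (-2*z) dx ∧ dz + (2*x + z) dy ∧ dz

For a 1-form omega = sum_i f_i dx_i, the exterior derivative is
  d(omega) = sum_{i < j} (∂f_j/∂x_i - ∂f_i/∂x_j) dx_i ∧ dx_j.
  coefficient of dx ∧ dy: ∂f_2/∂x - ∂f_1/∂y = ∂(2*x*(-y - z))/∂x - ∂(-x^2 + y^2)/∂y = -4*y - 2*z
  coefficient of dx ∧ dz: ∂f_3/∂x - ∂f_1/∂z = ∂(z*(-2*x + y))/∂x - ∂(-x^2 + y^2)/∂z = -2*z
  coefficient of dy ∧ dz: ∂f_3/∂y - ∂f_2/∂z = ∂(z*(-2*x + y))/∂y - ∂(2*x*(-y - z))/∂z = 2*x + z
Assembling: d(omega) = (-4*y - 2*z) dx ∧ dy + (-2*z) dx ∧ dz + (2*x + z) dy ∧ dz.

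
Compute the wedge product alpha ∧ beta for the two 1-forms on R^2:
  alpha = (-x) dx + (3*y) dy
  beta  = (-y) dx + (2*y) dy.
alpha ∧ beta = (y*(-2*x + 3*y)) dx ∧ dy

Distribute the wedge, using dx_i ∧ dx_j = -dx_j ∧ dx_i and dx_i ∧ dx_i = 0. For each pair (i, j) with i < j, the coefficient of dx_i ∧ dx_j in alpha ∧ beta is (alpha_i * beta_j - alpha_j * beta_i). Collecting: alpha ∧ beta = (y*(-2*x + 3*y)) dx ∧ dy.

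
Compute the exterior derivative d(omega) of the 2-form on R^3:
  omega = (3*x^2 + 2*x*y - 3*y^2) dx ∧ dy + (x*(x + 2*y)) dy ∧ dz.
d(omega) = (2*x + 2*y) dx ∧ dy ∧ dz

For a 2-form omega = sum_{i<j} g_{ij} dx_i ∧ dx_j, the exterior derivative is
  d(omega) = sum_{i<j} d(g_{ij}) ∧ dx_i ∧ dx_j = sum_{i<j, k} (∂g_{ij}/∂x_k) dx_k ∧ dx_i ∧ dx_j.
Expand each term, using dx_k ∧ dx_i ∧ dx_j = sgn(permutation) dx_{(a)} ∧ dx_{(b)} ∧ dx_{(c)} with (a < b < c) sorted:
  d(x*(x + 2*y)) includes (∂/∂x)(x*(x + 2*y)) dx = (2*x + 2*y) dx, which multiplied by dy ∧ dz gives (2*x + 2*y) dx ∧ dy ∧ dz
Collecting like 3-forms: d(omega) = (2*x + 2*y) dx ∧ dy ∧ dz.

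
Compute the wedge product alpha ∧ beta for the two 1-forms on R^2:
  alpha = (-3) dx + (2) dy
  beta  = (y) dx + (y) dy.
alpha ∧ beta = (-5*y) dx ∧ dy

Distribute the wedge, using dx_i ∧ dx_j = -dx_j ∧ dx_i and dx_i ∧ dx_i = 0. For each pair (i, j) with i < j, the coefficient of dx_i ∧ dx_j in alpha ∧ beta is (alpha_i * beta_j - alpha_j * beta_i). Collecting: alpha ∧ beta = (-5*y) dx ∧ dy.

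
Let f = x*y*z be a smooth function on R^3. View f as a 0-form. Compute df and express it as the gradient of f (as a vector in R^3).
df = (y*z) dx + (x*z) dy + (x*y) dz; grad f = (y*z, x*z, x*y)

For a 0-form f, d f = (∂f/∂x) dx + (∂f/∂y) dy + (∂f/∂z) dz. The components of the vector representation are exactly the entries of grad f in Cartesian coordinates:
  ∂f/∂x = y*z
  ∂f/∂y = x*z
  ∂f/∂z = x*y.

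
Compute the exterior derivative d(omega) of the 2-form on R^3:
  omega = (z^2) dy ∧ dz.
d(omega) = 0

For a 2-form omega = sum_{i<j} g_{ij} dx_i ∧ dx_j, the exterior derivative is
  d(omega) = sum_{i<j} d(g_{ij}) ∧ dx_i ∧ dx_j = sum_{i<j, k} (∂g_{ij}/∂x_k) dx_k ∧ dx_i ∧ dx_j.
Expand each term, using dx_k ∧ dx_i ∧ dx_j = sgn(permutation) dx_{(a)} ∧ dx_{(b)} ∧ dx_{(c)} with (a < b < c) sorted:

Collecting like 3-forms: d(omega) = 0.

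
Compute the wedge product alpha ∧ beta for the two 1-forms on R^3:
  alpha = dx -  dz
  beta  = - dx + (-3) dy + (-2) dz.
alpha ∧ beta = (-3) dx ∧ dy + (-3) dx ∧ dz + (-3) dy ∧ dz

Distribute the wedge, using dx_i ∧ dx_j = -dx_j ∧ dx_i and dx_i ∧ dx_i = 0. For each pair (i, j) with i < j, the coefficient of dx_i ∧ dx_j in alpha ∧ beta is (alpha_i * beta_j - alpha_j * beta_i). Collecting: alpha ∧ beta = (-3) dx ∧ dy + (-3) dx ∧ dz + (-3) dy ∧ dz.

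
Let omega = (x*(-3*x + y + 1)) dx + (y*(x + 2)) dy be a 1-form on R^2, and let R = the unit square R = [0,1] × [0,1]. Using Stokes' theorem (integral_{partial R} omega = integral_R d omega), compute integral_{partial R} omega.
integral_(partial R) omega = 0

Stokes: integral_partial_R omega = integral_R d omega with d omega = (∂Q/∂x - ∂P/∂y) dx ∧ dy.
  ∂Q/∂x = y
  ∂P/∂y = x
  integrand = ∂Q/∂x - ∂P/∂y = -x + y.
Integrating over R: integral_0^1 integral_0^1 (-x + y) dx dy = 0.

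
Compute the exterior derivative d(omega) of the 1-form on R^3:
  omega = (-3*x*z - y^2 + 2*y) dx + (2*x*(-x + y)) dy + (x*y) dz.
d(omega) = (-4*x + 4*y - 2) dx ∧ dy + (3*x + y) dx ∧ dz + (x) dy ∧ dz

For a 1-form omega = sum_i f_i dx_i, the exterior derivative is
  d(omega) = sum_{i < j} (∂f_j/∂x_i - ∂f_i/∂x_j) dx_i ∧ dx_j.
  coefficient of dx ∧ dy: ∂f_2/∂x - ∂f_1/∂y = ∂(2*x*(-x + y))/∂x - ∂(-3*x*z - y^2 + 2*y)/∂y = -4*x + 4*y - 2
  coefficient of dx ∧ dz: ∂f_3/∂x - ∂f_1/∂z = ∂(x*y)/∂x - ∂(-3*x*z - y^2 + 2*y)/∂z = 3*x + y
  coefficient of dy ∧ dz: ∂f_3/∂y - ∂f_2/∂z = ∂(x*y)/∂y - ∂(2*x*(-x + y))/∂z = x
Assembling: d(omega) = (-4*x + 4*y - 2) dx ∧ dy + (3*x + y) dx ∧ dz + (x) dy ∧ dz.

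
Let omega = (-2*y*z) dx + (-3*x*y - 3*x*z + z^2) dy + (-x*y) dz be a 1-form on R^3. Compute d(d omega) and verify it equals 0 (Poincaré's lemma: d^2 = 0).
d(d omega) = 0

Step 1: d omega = sum_{i<j} (∂f_j/∂x_i - ∂f_i/∂x_j) dx_i ∧ dx_j:
  coeff of dx ∧ dy: -3*y - z
  coeff of dx ∧ dz: y
  coeff of dy ∧ dz: 2*x - 2*z
Step 2: Apply d again to each 2-form coefficient. The only possible 3-form in R^3 is dx ∧ dy ∧ dz, with coefficient
  ∂(coeff of dy∧dz)/∂x - ∂(coeff of dx∧dz)/∂y + ∂(coeff of dx∧dy)/∂z
  = ∂/∂x (2*x - 2*z) - ∂/∂y (y) + ∂/∂z (-3*y - z).
Each of these terms simplifies to sums of mixed partials that cancel in pairs. The result is 0 (by equality of mixed partials for smooth functions — Schwarz / Clairaut).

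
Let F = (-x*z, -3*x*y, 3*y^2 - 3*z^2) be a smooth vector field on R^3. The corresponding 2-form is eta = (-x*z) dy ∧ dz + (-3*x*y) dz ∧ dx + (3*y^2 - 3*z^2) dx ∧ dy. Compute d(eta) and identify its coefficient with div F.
d(eta) = (-3*x - 7*z) dx ∧ dy ∧ dz; div F = -3*x - 7*z

For a 2-form in R^3 of the form above, applying d gives a 3-form with coefficient ∂P/∂x + ∂Q/∂y + ∂R/∂z:
  ∂P/∂x = -z
  ∂Q/∂y = -3*x
  ∂R/∂z = -6*z
Sum = -3*x - 7*z, which is exactly div F.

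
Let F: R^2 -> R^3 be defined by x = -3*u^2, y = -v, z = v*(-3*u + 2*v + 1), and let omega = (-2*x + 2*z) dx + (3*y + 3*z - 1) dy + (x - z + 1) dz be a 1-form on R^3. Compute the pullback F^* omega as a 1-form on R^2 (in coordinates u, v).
F^* omega = (-36*u^3 + 45*u^2*v - 33*u*v^2 - 12*u*v + 6*v^3 + 3*v^2 - 3*v) du + (9*u^3 - 21*u^2*v - 3*u^2 + 18*u*v^2 + 15*u*v - 3*u - 8*v^3 - 12*v^2 + 3*v + 2) dv

Using F^*(f dg) = (f ∘ F) d(g ∘ F), substitute each coordinate x_i by F_i(u, v) in f_i, and replace dx_i by d F_i = (∂F_i/∂u) du + (∂F_i/∂v) dv.
  For the x component: f_1(F) = 6*u^2 - 6*u*v + 4*v^2 + 2*v; d F_1 = (-6*u) du + (0) dv
  For the y component: f_2(F) = -9*u*v + 6*v^2 - 1; d F_2 = (0) du + (-1) dv
  For the z component: f_3(F) = -3*u^2 + 3*u*v - 2*v^2 - v + 1; d F_3 = (-3*v) du + (-3*u + 4*v + 1) dv
Combining and collecting du, dv coefficients:
  coeff of du: -36*u^3 + 45*u^2*v - 33*u*v^2 - 12*u*v + 6*v^3 + 3*v^2 - 3*v
  coeff of dv: 9*u^3 - 21*u^2*v - 3*u^2 + 18*u*v^2 + 15*u*v - 3*u - 8*v^3 - 12*v^2 + 3*v + 2
F^* omega = (-36*u^3 + 45*u^2*v - 33*u*v^2 - 12*u*v + 6*v^3 + 3*v^2 - 3*v) du + (9*u^3 - 21*u^2*v - 3*u^2 + 18*u*v^2 + 15*u*v - 3*u - 8*v^3 - 12*v^2 + 3*v + 2) dv.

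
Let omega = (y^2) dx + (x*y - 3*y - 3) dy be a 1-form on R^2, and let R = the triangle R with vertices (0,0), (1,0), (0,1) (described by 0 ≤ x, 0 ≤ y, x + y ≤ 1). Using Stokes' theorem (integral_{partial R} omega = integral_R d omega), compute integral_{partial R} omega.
integral_(partial R) omega = -1/6

Stokes: integral_partial_R omega = integral_R d omega with d omega = (∂Q/∂x - ∂P/∂y) dx ∧ dy.
  ∂Q/∂x = y
  ∂P/∂y = 2*y
  integrand = ∂Q/∂x - ∂P/∂y = -y.
Integrating over R: integral_0^1 integral_0^{1-x} (-y) dy dx = -1/6.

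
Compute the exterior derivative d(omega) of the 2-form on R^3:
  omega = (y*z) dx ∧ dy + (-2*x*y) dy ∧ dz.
d(omega) = (-y) dx ∧ dy ∧ dz

For a 2-form omega = sum_{i<j} g_{ij} dx_i ∧ dx_j, the exterior derivative is
  d(omega) = sum_{i<j} d(g_{ij}) ∧ dx_i ∧ dx_j = sum_{i<j, k} (∂g_{ij}/∂x_k) dx_k ∧ dx_i ∧ dx_j.
Expand each term, using dx_k ∧ dx_i ∧ dx_j = sgn(permutation) dx_{(a)} ∧ dx_{(b)} ∧ dx_{(c)} with (a < b < c) sorted:
  d(y*z) includes (∂/∂z)(y*z) dz = (y) dz, which multiplied by dx ∧ dy gives (y) dx ∧ dy ∧ dz
  d(-2*x*y) includes (∂/∂x)(-2*x*y) dx = (-2*y) dx, which multiplied by dy ∧ dz gives (-2*y) dx ∧ dy ∧ dz
Collecting like 3-forms: d(omega) = (-y) dx ∧ dy ∧ dz.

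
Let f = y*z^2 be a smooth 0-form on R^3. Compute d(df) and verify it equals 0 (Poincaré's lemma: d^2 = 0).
d(df) = 0

Step 1: df = sum_i (∂f/∂x_i) dx_i = (0) dx + (z^2) dy + (2*y*z) dz.
Step 2: Apply d again. Using the 1-form formula, the coefficient of dx ∧ dy in d(df) is ∂^2 f/∂x ∂y - ∂^2 f/∂y ∂x = (0) - (0) = 0 (equality of mixed partials for smooth f).
Similarly for dx ∧ dz and dy ∧ dz — all coefficients vanish. So d(df) = 0.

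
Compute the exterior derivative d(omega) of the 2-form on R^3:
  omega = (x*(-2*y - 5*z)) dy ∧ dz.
d(omega) = (-2*y - 5*z) dx ∧ dy ∧ dz

For a 2-form omega = sum_{i<j} g_{ij} dx_i ∧ dx_j, the exterior derivative is
  d(omega) = sum_{i<j} d(g_{ij}) ∧ dx_i ∧ dx_j = sum_{i<j, k} (∂g_{ij}/∂x_k) dx_k ∧ dx_i ∧ dx_j.
Expand each term, using dx_k ∧ dx_i ∧ dx_j = sgn(permutation) dx_{(a)} ∧ dx_{(b)} ∧ dx_{(c)} with (a < b < c) sorted:
  d(x*(-2*y - 5*z)) includes (∂/∂x)(x*(-2*y - 5*z)) dx = (-2*y - 5*z) dx, which multiplied by dy ∧ dz gives (-2*y - 5*z) dx ∧ dy ∧ dz
Collecting like 3-forms: d(omega) = (-2*y - 5*z) dx ∧ dy ∧ dz.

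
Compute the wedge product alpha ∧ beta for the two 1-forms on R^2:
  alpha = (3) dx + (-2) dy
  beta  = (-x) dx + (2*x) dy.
alpha ∧ beta = (4*x) dx ∧ dy

Distribute the wedge, using dx_i ∧ dx_j = -dx_j ∧ dx_i and dx_i ∧ dx_i = 0. For each pair (i, j) with i < j, the coefficient of dx_i ∧ dx_j in alpha ∧ beta is (alpha_i * beta_j - alpha_j * beta_i). Collecting: alpha ∧ beta = (4*x) dx ∧ dy.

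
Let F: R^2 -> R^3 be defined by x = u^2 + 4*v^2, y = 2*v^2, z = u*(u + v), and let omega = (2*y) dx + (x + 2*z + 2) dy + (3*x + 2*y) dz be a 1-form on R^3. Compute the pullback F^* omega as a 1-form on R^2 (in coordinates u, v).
F^* omega = (6*u^3 + 3*u^2*v + 40*u*v^2 + 16*v^3) du + (3*u^3 + 12*u^2*v + 24*u*v^2 + 48*v^3 + 8*v) dv

Using F^*(f dg) = (f ∘ F) d(g ∘ F), substitute each coordinate x_i by F_i(u, v) in f_i, and replace dx_i by d F_i = (∂F_i/∂u) du + (∂F_i/∂v) dv.
  For the x component: f_1(F) = 4*v^2; d F_1 = (2*u) du + (8*v) dv
  For the y component: f_2(F) = 3*u^2 + 2*u*v + 4*v^2 + 2; d F_2 = (0) du + (4*v) dv
  For the z component: f_3(F) = 3*u^2 + 16*v^2; d F_3 = (2*u + v) du + (u) dv
Combining and collecting du, dv coefficients:
  coeff of du: 6*u^3 + 3*u^2*v + 40*u*v^2 + 16*v^3
  coeff of dv: 3*u^3 + 12*u^2*v + 24*u*v^2 + 48*v^3 + 8*v
F^* omega = (6*u^3 + 3*u^2*v + 40*u*v^2 + 16*v^3) du + (3*u^3 + 12*u^2*v + 24*u*v^2 + 48*v^3 + 8*v) dv.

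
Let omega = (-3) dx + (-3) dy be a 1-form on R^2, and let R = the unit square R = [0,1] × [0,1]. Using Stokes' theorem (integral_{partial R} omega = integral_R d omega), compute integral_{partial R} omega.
integral_(partial R) omega = 0

Stokes: integral_partial_R omega = integral_R d omega with d omega = (∂Q/∂x - ∂P/∂y) dx ∧ dy.
  ∂Q/∂x = 0
  ∂P/∂y = 0
  integrand = ∂Q/∂x - ∂P/∂y = 0.
Integrating over R: integral_0^1 integral_0^1 (0) dx dy = 0.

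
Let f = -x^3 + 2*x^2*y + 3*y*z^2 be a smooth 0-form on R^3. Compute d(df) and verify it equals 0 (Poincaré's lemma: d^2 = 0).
d(df) = 0

Step 1: df = sum_i (∂f/∂x_i) dx_i = (x*(-3*x + 4*y)) dx + (2*x^2 + 3*z^2) dy + (6*y*z) dz.
Step 2: Apply d again. Using the 1-form formula, the coefficient of dx ∧ dy in d(df) is ∂^2 f/∂x ∂y - ∂^2 f/∂y ∂x = (4*x) - (4*x) = 0 (equality of mixed partials for smooth f).
Similarly for dx ∧ dz and dy ∧ dz — all coefficients vanish. So d(df) = 0.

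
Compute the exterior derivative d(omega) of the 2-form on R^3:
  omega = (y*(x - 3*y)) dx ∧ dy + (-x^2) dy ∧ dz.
d(omega) = (-2*x) dx ∧ dy ∧ dz

For a 2-form omega = sum_{i<j} g_{ij} dx_i ∧ dx_j, the exterior derivative is
  d(omega) = sum_{i<j} d(g_{ij}) ∧ dx_i ∧ dx_j = sum_{i<j, k} (∂g_{ij}/∂x_k) dx_k ∧ dx_i ∧ dx_j.
Expand each term, using dx_k ∧ dx_i ∧ dx_j = sgn(permutation) dx_{(a)} ∧ dx_{(b)} ∧ dx_{(c)} with (a < b < c) sorted:
  d(-x^2) includes (∂/∂x)(-x^2) dx = (-2*x) dx, which multiplied by dy ∧ dz gives (-2*x) dx ∧ dy ∧ dz
Collecting like 3-forms: d(omega) = (-2*x) dx ∧ dy ∧ dz.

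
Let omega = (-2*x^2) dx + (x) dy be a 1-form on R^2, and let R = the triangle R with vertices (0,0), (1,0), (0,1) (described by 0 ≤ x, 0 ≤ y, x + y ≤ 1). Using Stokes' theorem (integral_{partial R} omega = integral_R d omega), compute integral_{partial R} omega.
integral_(partial R) omega = 1/2

Stokes: integral_partial_R omega = integral_R d omega with d omega = (∂Q/∂x - ∂P/∂y) dx ∧ dy.
  ∂Q/∂x = 1
  ∂P/∂y = 0
  integrand = ∂Q/∂x - ∂P/∂y = 1.
Integrating over R: integral_0^1 integral_0^{1-x} (1) dy dx = 1/2.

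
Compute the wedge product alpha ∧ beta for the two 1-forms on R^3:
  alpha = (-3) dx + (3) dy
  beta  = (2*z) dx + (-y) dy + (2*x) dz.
alpha ∧ beta = (3*y - 6*z) dx ∧ dy + (-6*x) dx ∧ dz + (6*x) dy ∧ dz

Distribute the wedge, using dx_i ∧ dx_j = -dx_j ∧ dx_i and dx_i ∧ dx_i = 0. For each pair (i, j) with i < j, the coefficient of dx_i ∧ dx_j in alpha ∧ beta is (alpha_i * beta_j - alpha_j * beta_i). Collecting: alpha ∧ beta = (3*y - 6*z) dx ∧ dy + (-6*x) dx ∧ dz + (6*x) dy ∧ dz.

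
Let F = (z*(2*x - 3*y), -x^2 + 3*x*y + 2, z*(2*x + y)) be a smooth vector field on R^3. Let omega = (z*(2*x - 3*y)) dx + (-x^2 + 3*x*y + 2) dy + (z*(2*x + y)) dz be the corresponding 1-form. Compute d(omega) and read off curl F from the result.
d(omega) = (z) dy ∧ dz + (2*x - 3*y - 2*z) dz ∧ dx + (-2*x + 3*y + 3*z) dx ∧ dy; curl F = (z, 2*x - 3*y - 2*z, -2*x + 3*y + 3*z)

d omega = sum_{i<j} (∂f_j/∂x_i - ∂f_i/∂x_j) dx_i ∧ dx_j. Under the identification (dy ∧ dz, dz ∧ dx, dx ∧ dy) ↔ (e_x, e_y, e_z), the coefficients are exactly the components of curl F. Compute:
  ∂R/∂y - ∂Q/∂z = (z) - (0) = z
  ∂P/∂z - ∂R/∂x = (2*x - 3*y) - (2*z) = 2*x - 3*y - 2*z
  ∂Q/∂x - ∂P/∂y = (-2*x + 3*y) - (-3*z) = -2*x + 3*y + 3*z.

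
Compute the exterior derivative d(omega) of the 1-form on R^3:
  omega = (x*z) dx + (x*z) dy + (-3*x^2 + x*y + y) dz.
d(omega) = (z) dx ∧ dy + (-7*x + y) dx ∧ dz + (1) dy ∧ dz

For a 1-form omega = sum_i f_i dx_i, the exterior derivative is
  d(omega) = sum_{i < j} (∂f_j/∂x_i - ∂f_i/∂x_j) dx_i ∧ dx_j.
  coefficient of dx ∧ dy: ∂f_2/∂x - ∂f_1/∂y = ∂(x*z)/∂x - ∂(x*z)/∂y = z
  coefficient of dx ∧ dz: ∂f_3/∂x - ∂f_1/∂z = ∂(-3*x^2 + x*y + y)/∂x - ∂(x*z)/∂z = -7*x + y
  coefficient of dy ∧ dz: ∂f_3/∂y - ∂f_2/∂z = ∂(-3*x^2 + x*y + y)/∂y - ∂(x*z)/∂z = 1
Assembling: d(omega) = (z) dx ∧ dy + (-7*x + y) dx ∧ dz + (1) dy ∧ dz.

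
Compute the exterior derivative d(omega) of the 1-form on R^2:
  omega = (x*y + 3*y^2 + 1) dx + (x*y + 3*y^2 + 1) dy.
d(omega) = (-x - 5*y) dx ∧ dy

For a 1-form omega = sum_i f_i dx_i, the exterior derivative is
  d(omega) = sum_{i < j} (∂f_j/∂x_i - ∂f_i/∂x_j) dx_i ∧ dx_j.
  coefficient of dx ∧ dy: ∂f_2/∂x - ∂f_1/∂y = ∂(x*y + 3*y^2 + 1)/∂x - ∂(x*y + 3*y^2 + 1)/∂y = -x - 5*y
Assembling: d(omega) = (-x - 5*y) dx ∧ dy.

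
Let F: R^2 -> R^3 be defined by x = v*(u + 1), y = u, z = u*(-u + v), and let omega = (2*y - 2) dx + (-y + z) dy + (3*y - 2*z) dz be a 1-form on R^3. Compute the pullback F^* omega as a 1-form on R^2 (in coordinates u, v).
F^* omega = (-4*u^3 + 6*u^2*v - 7*u^2 - 2*u*v^2 + 6*u*v - u - 2*v) du + (2*u^3 - 2*u^2*v + 5*u^2 - 2) dv

Using F^*(f dg) = (f ∘ F) d(g ∘ F), substitute each coordinate x_i by F_i(u, v) in f_i, and replace dx_i by d F_i = (∂F_i/∂u) du + (∂F_i/∂v) dv.
  For the x component: f_1(F) = 2*u - 2; d F_1 = (v) du + (u + 1) dv
  For the y component: f_2(F) = u*(-u + v - 1); d F_2 = (1) du + (0) dv
  For the z component: f_3(F) = u*(2*u - 2*v + 3); d F_3 = (-2*u + v) du + (u) dv
Combining and collecting du, dv coefficients:
  coeff of du: -4*u^3 + 6*u^2*v - 7*u^2 - 2*u*v^2 + 6*u*v - u - 2*v
  coeff of dv: 2*u^3 - 2*u^2*v + 5*u^2 - 2
F^* omega = (-4*u^3 + 6*u^2*v - 7*u^2 - 2*u*v^2 + 6*u*v - u - 2*v) du + (2*u^3 - 2*u^2*v + 5*u^2 - 2) dv.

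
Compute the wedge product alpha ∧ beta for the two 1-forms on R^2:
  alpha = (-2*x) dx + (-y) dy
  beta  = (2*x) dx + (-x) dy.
alpha ∧ beta = (2*x*(x + y)) dx ∧ dy

Distribute the wedge, using dx_i ∧ dx_j = -dx_j ∧ dx_i and dx_i ∧ dx_i = 0. For each pair (i, j) with i < j, the coefficient of dx_i ∧ dx_j in alpha ∧ beta is (alpha_i * beta_j - alpha_j * beta_i). Collecting: alpha ∧ beta = (2*x*(x + y)) dx ∧ dy.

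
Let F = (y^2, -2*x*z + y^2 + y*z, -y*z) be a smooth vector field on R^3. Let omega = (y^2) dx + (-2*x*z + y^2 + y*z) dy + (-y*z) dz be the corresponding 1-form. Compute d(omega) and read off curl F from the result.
d(omega) = (2*x - y - z) dy ∧ dz + (0) dz ∧ dx + (-2*y - 2*z) dx ∧ dy; curl F = (2*x - y - z, 0, -2*y - 2*z)

d omega = sum_{i<j} (∂f_j/∂x_i - ∂f_i/∂x_j) dx_i ∧ dx_j. Under the identification (dy ∧ dz, dz ∧ dx, dx ∧ dy) ↔ (e_x, e_y, e_z), the coefficients are exactly the components of curl F. Compute:
  ∂R/∂y - ∂Q/∂z = (-z) - (-2*x + y) = 2*x - y - z
  ∂P/∂z - ∂R/∂x = (0) - (0) = 0
  ∂Q/∂x - ∂P/∂y = (-2*z) - (2*y) = -2*y - 2*z.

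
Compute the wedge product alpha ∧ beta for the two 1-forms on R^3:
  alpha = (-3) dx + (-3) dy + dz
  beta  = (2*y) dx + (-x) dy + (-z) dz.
alpha ∧ beta = (3*x + 6*y) dx ∧ dy + (-2*y + 3*z) dx ∧ dz + (x + 3*z) dy ∧ dz

Distribute the wedge, using dx_i ∧ dx_j = -dx_j ∧ dx_i and dx_i ∧ dx_i = 0. For each pair (i, j) with i < j, the coefficient of dx_i ∧ dx_j in alpha ∧ beta is (alpha_i * beta_j - alpha_j * beta_i). Collecting: alpha ∧ beta = (3*x + 6*y) dx ∧ dy + (-2*y + 3*z) dx ∧ dz + (x + 3*z) dy ∧ dz.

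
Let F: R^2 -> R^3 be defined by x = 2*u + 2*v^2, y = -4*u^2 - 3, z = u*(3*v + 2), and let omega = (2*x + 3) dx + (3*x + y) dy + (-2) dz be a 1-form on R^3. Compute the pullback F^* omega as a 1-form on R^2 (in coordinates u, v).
F^* omega = (32*u^3 - 48*u^2 - 48*u*v^2 + 32*u + 8*v^2 - 6*v + 2) du + (16*u*v - 6*u + 16*v^3 + 12*v) dv

Using F^*(f dg) = (f ∘ F) d(g ∘ F), substitute each coordinate x_i by F_i(u, v) in f_i, and replace dx_i by d F_i = (∂F_i/∂u) du + (∂F_i/∂v) dv.
  For the x component: f_1(F) = 4*u + 4*v^2 + 3; d F_1 = (2) du + (4*v) dv
  For the y component: f_2(F) = -4*u^2 + 6*u + 6*v^2 - 3; d F_2 = (-8*u) du + (0) dv
  For the z component: f_3(F) = -2; d F_3 = (3*v + 2) du + (3*u) dv
Combining and collecting du, dv coefficients:
  coeff of du: 32*u^3 - 48*u^2 - 48*u*v^2 + 32*u + 8*v^2 - 6*v + 2
  coeff of dv: 16*u*v - 6*u + 16*v^3 + 12*v
F^* omega = (32*u^3 - 48*u^2 - 48*u*v^2 + 32*u + 8*v^2 - 6*v + 2) du + (16*u*v - 6*u + 16*v^3 + 12*v) dv.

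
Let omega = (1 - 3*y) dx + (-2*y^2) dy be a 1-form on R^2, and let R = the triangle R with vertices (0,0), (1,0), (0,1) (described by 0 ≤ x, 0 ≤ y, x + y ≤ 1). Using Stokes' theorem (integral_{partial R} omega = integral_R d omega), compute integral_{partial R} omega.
integral_(partial R) omega = 3/2

Stokes: integral_partial_R omega = integral_R d omega with d omega = (∂Q/∂x - ∂P/∂y) dx ∧ dy.
  ∂Q/∂x = 0
  ∂P/∂y = -3
  integrand = ∂Q/∂x - ∂P/∂y = 3.
Integrating over R: integral_0^1 integral_0^{1-x} (3) dy dx = 3/2.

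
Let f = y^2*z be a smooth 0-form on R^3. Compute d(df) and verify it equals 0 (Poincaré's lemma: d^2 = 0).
d(df) = 0

Step 1: df = sum_i (∂f/∂x_i) dx_i = (0) dx + (2*y*z) dy + (y^2) dz.
Step 2: Apply d again. Using the 1-form formula, the coefficient of dx ∧ dy in d(df) is ∂^2 f/∂x ∂y - ∂^2 f/∂y ∂x = (0) - (0) = 0 (equality of mixed partials for smooth f).
Similarly for dx ∧ dz and dy ∧ dz — all coefficients vanish. So d(df) = 0.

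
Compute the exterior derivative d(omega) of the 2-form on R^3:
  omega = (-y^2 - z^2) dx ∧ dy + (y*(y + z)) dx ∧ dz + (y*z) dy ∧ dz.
d(omega) = (-2*y - 3*z) dx ∧ dy ∧ dz

For a 2-form omega = sum_{i<j} g_{ij} dx_i ∧ dx_j, the exterior derivative is
  d(omega) = sum_{i<j} d(g_{ij}) ∧ dx_i ∧ dx_j = sum_{i<j, k} (∂g_{ij}/∂x_k) dx_k ∧ dx_i ∧ dx_j.
Expand each term, using dx_k ∧ dx_i ∧ dx_j = sgn(permutation) dx_{(a)} ∧ dx_{(b)} ∧ dx_{(c)} with (a < b < c) sorted:
  d(-y^2 - z^2) includes (∂/∂z)(-y^2 - z^2) dz = (-2*z) dz, which multiplied by dx ∧ dy gives (-2*z) dx ∧ dy ∧ dz
  d(y*(y + z)) includes (∂/∂y)(y*(y + z)) dy = (2*y + z) dy, which multiplied by dx ∧ dz gives (-2*y - z) dx ∧ dy ∧ dz
Collecting like 3-forms: d(omega) = (-2*y - 3*z) dx ∧ dy ∧ dz.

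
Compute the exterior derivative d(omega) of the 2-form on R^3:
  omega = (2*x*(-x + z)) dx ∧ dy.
d(omega) = (2*x) dx ∧ dy ∧ dz

For a 2-form omega = sum_{i<j} g_{ij} dx_i ∧ dx_j, the exterior derivative is
  d(omega) = sum_{i<j} d(g_{ij}) ∧ dx_i ∧ dx_j = sum_{i<j, k} (∂g_{ij}/∂x_k) dx_k ∧ dx_i ∧ dx_j.
Expand each term, using dx_k ∧ dx_i ∧ dx_j = sgn(permutation) dx_{(a)} ∧ dx_{(b)} ∧ dx_{(c)} with (a < b < c) sorted:
  d(2*x*(-x + z)) includes (∂/∂z)(2*x*(-x + z)) dz = (2*x) dz, which multiplied by dx ∧ dy gives (2*x) dx ∧ dy ∧ dz
Collecting like 3-forms: d(omega) = (2*x) dx ∧ dy ∧ dz.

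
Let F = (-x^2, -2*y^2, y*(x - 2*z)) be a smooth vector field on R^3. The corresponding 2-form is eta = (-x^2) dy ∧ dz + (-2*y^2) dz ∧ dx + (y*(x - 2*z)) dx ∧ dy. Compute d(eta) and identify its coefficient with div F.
d(eta) = (-2*x - 6*y) dx ∧ dy ∧ dz; div F = -2*x - 6*y

For a 2-form in R^3 of the form above, applying d gives a 3-form with coefficient ∂P/∂x + ∂Q/∂y + ∂R/∂z:
  ∂P/∂x = -2*x
  ∂Q/∂y = -4*y
  ∂R/∂z = -2*y
Sum = -2*x - 6*y, which is exactly div F.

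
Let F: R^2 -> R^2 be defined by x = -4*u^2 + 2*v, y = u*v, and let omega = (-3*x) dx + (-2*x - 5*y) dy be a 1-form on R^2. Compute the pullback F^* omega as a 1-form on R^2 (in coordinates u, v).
F^* omega = (-96*u^3 + 8*u^2*v - 5*u*v^2 + 48*u*v - 4*v^2) du + (8*u^3 - 5*u^2*v + 24*u^2 - 4*u*v - 12*v) dv

Using F^*(f dg) = (f ∘ F) d(g ∘ F), substitute each coordinate x_i by F_i(u, v) in f_i, and replace dx_i by d F_i = (∂F_i/∂u) du + (∂F_i/∂v) dv.
  For the x component: f_1(F) = 12*u^2 - 6*v; d F_1 = (-8*u) du + (2) dv
  For the y component: f_2(F) = 8*u^2 - 5*u*v - 4*v; d F_2 = (v) du + (u) dv
Combining and collecting du, dv coefficients:
  coeff of du: -96*u^3 + 8*u^2*v - 5*u*v^2 + 48*u*v - 4*v^2
  coeff of dv: 8*u^3 - 5*u^2*v + 24*u^2 - 4*u*v - 12*v
F^* omega = (-96*u^3 + 8*u^2*v - 5*u*v^2 + 48*u*v - 4*v^2) du + (8*u^3 - 5*u^2*v + 24*u^2 - 4*u*v - 12*v) dv.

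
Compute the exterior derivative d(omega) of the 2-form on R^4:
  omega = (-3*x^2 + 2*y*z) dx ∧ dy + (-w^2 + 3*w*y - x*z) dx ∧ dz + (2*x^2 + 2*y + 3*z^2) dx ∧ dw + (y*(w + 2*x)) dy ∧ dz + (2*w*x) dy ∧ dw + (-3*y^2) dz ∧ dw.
d(omega) = (-3*w + 4*y) dx ∧ dy ∧ dz + (-2*w + 3*y - 6*z) dx ∧ dz ∧ dw + (2*w - 2) dx ∧ dy ∧ dw + (-5*y) dy ∧ dz ∧ dw

For a 2-form omega = sum_{i<j} g_{ij} dx_i ∧ dx_j, the exterior derivative is
  d(omega) = sum_{i<j} d(g_{ij}) ∧ dx_i ∧ dx_j = sum_{i<j, k} (∂g_{ij}/∂x_k) dx_k ∧ dx_i ∧ dx_j.
Expand each term, using dx_k ∧ dx_i ∧ dx_j = sgn(permutation) dx_{(a)} ∧ dx_{(b)} ∧ dx_{(c)} with (a < b < c) sorted:
  d(-3*x^2 + 2*y*z) includes (∂/∂z)(-3*x^2 + 2*y*z) dz = (2*y) dz, which multiplied by dx ∧ dy gives (2*y) dx ∧ dy ∧ dz
  d(-w^2 + 3*w*y - x*z) includes (∂/∂y)(-w^2 + 3*w*y - x*z) dy = (3*w) dy, which multiplied by dx ∧ dz gives (-3*w) dx ∧ dy ∧ dz
  d(-w^2 + 3*w*y - x*z) includes (∂/∂w)(-w^2 + 3*w*y - x*z) dw = (-2*w + 3*y) dw, which multiplied by dx ∧ dz gives (-2*w + 3*y) dx ∧ dz ∧ dw
  d(2*x^2 + 2*y + 3*z^2) includes (∂/∂y)(2*x^2 + 2*y + 3*z^2) dy = (2) dy, which multiplied by dx ∧ dw gives (-2) dx ∧ dy ∧ dw
  d(2*x^2 + 2*y + 3*z^2) includes (∂/∂z)(2*x^2 + 2*y + 3*z^2) dz = (6*z) dz, which multiplied by dx ∧ dw gives (-6*z) dx ∧ dz ∧ dw
  d(y*(w + 2*x)) includes (∂/∂x)(y*(w + 2*x)) dx = (2*y) dx, which multiplied by dy ∧ dz gives (2*y) dx ∧ dy ∧ dz
  d(y*(w + 2*x)) includes (∂/∂w)(y*(w + 2*x)) dw = (y) dw, which multiplied by dy ∧ dz gives (y) dy ∧ dz ∧ dw
  d(2*w*x) includes (∂/∂x)(2*w*x) dx = (2*w) dx, which multiplied by dy ∧ dw gives (2*w) dx ∧ dy ∧ dw
  d(-3*y^2) includes (∂/∂y)(-3*y^2) dy = (-6*y) dy, which multiplied by dz ∧ dw gives (-6*y) dy ∧ dz ∧ dw
Collecting like 3-forms: d(omega) = (-3*w + 4*y) dx ∧ dy ∧ dz + (-2*w + 3*y - 6*z) dx ∧ dz ∧ dw + (2*w - 2) dx ∧ dy ∧ dw + (-5*y) dy ∧ dz ∧ dw.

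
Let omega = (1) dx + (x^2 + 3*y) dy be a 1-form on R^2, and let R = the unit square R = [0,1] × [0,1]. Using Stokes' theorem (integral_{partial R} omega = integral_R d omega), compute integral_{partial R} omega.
integral_(partial R) omega = 1

Stokes: integral_partial_R omega = integral_R d omega with d omega = (∂Q/∂x - ∂P/∂y) dx ∧ dy.
  ∂Q/∂x = 2*x
  ∂P/∂y = 0
  integrand = ∂Q/∂x - ∂P/∂y = 2*x.
Integrating over R: integral_0^1 integral_0^1 (2*x) dx dy = 1.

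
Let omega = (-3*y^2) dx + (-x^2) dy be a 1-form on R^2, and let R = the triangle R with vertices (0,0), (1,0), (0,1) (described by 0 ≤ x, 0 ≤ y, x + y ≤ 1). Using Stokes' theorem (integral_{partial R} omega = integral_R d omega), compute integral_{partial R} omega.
integral_(partial R) omega = 2/3

Stokes: integral_partial_R omega = integral_R d omega with d omega = (∂Q/∂x - ∂P/∂y) dx ∧ dy.
  ∂Q/∂x = -2*x
  ∂P/∂y = -6*y
  integrand = ∂Q/∂x - ∂P/∂y = -2*x + 6*y.
Integrating over R: integral_0^1 integral_0^{1-x} (-2*x + 6*y) dy dx = 2/3.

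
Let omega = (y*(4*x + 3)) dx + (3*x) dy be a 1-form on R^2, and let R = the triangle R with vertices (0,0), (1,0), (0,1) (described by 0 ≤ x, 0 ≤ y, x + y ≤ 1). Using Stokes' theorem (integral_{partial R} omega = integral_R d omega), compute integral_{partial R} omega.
integral_(partial R) omega = -2/3

Stokes: integral_partial_R omega = integral_R d omega with d omega = (∂Q/∂x - ∂P/∂y) dx ∧ dy.
  ∂Q/∂x = 3
  ∂P/∂y = 4*x + 3
  integrand = ∂Q/∂x - ∂P/∂y = -4*x.
Integrating over R: integral_0^1 integral_0^{1-x} (-4*x) dy dx = -2/3.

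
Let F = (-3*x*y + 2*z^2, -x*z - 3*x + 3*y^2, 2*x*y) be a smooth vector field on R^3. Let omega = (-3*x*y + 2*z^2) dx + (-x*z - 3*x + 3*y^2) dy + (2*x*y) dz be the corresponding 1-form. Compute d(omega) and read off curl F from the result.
d(omega) = (3*x) dy ∧ dz + (-2*y + 4*z) dz ∧ dx + (3*x - z - 3) dx ∧ dy; curl F = (3*x, -2*y + 4*z, 3*x - z - 3)

d omega = sum_{i<j} (∂f_j/∂x_i - ∂f_i/∂x_j) dx_i ∧ dx_j. Under the identification (dy ∧ dz, dz ∧ dx, dx ∧ dy) ↔ (e_x, e_y, e_z), the coefficients are exactly the components of curl F. Compute:
  ∂R/∂y - ∂Q/∂z = (2*x) - (-x) = 3*x
  ∂P/∂z - ∂R/∂x = (4*z) - (2*y) = -2*y + 4*z
  ∂Q/∂x - ∂P/∂y = (-z - 3) - (-3*x) = 3*x - z - 3.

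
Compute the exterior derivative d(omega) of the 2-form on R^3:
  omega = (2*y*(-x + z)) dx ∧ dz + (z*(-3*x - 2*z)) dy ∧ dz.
d(omega) = (2*x - 5*z) dx ∧ dy ∧ dz

For a 2-form omega = sum_{i<j} g_{ij} dx_i ∧ dx_j, the exterior derivative is
  d(omega) = sum_{i<j} d(g_{ij}) ∧ dx_i ∧ dx_j = sum_{i<j, k} (∂g_{ij}/∂x_k) dx_k ∧ dx_i ∧ dx_j.
Expand each term, using dx_k ∧ dx_i ∧ dx_j = sgn(permutation) dx_{(a)} ∧ dx_{(b)} ∧ dx_{(c)} with (a < b < c) sorted:
  d(2*y*(-x + z)) includes (∂/∂y)(2*y*(-x + z)) dy = (-2*x + 2*z) dy, which multiplied by dx ∧ dz gives (2*x - 2*z) dx ∧ dy ∧ dz
  d(z*(-3*x - 2*z)) includes (∂/∂x)(z*(-3*x - 2*z)) dx = (-3*z) dx, which multiplied by dy ∧ dz gives (-3*z) dx ∧ dy ∧ dz
Collecting like 3-forms: d(omega) = (2*x - 5*z) dx ∧ dy ∧ dz.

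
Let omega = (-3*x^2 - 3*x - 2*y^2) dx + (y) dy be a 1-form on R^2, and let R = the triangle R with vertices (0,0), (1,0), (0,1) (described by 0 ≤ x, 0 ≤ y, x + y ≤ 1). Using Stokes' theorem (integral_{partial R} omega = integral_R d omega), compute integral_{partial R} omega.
integral_(partial R) omega = 2/3

Stokes: integral_partial_R omega = integral_R d omega with d omega = (∂Q/∂x - ∂P/∂y) dx ∧ dy.
  ∂Q/∂x = 0
  ∂P/∂y = -4*y
  integrand = ∂Q/∂x - ∂P/∂y = 4*y.
Integrating over R: integral_0^1 integral_0^{1-x} (4*y) dy dx = 2/3.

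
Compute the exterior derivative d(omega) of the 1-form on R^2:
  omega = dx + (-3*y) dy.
d(omega) = 0

For a 1-form omega = sum_i f_i dx_i, the exterior derivative is
  d(omega) = sum_{i < j} (∂f_j/∂x_i - ∂f_i/∂x_j) dx_i ∧ dx_j.

Assembling: d(omega) = 0.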